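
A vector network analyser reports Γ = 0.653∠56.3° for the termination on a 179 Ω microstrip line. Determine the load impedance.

Z_L ≈ 146 + j277 Ω

Z_L = Z_0·(1 + Γ)/(1 − Γ) = 179·(1.36 + j0.543)/(0.638 − j0.543)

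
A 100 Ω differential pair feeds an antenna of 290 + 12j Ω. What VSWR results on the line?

VSWR ≈ 2.91

Γ = (Z_L − Z_0)/(Z_L + Z_0) = (190 + j12)/(390 + j12)
|Γ| = 190/390 = 0.488
VSWR = (1 + |Γ|)/(1 − |Γ|) = 1.49/0.512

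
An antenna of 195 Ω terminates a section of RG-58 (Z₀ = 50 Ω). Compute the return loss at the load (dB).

RL ≈ 4.56 dB

Γ = (195 − 50)/(195 + 50) = 0.592
RL = −20·log₁₀|Γ| = −20·log₁₀(0.592)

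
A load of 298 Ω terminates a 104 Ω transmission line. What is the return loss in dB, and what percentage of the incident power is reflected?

RL ≈ 6.33 dB; 23.3% of incident power reflected

Γ = (298 − 104)/(298 + 104) = 0.483
RL = −20·log₁₀(0.483) = 6.33 dB
P_refl/P_inc = |Γ|² = 0.233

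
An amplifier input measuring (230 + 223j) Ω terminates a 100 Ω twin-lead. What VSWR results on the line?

VSWR ≈ 4.68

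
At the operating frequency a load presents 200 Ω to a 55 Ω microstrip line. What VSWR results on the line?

VSWR ≈ 3.64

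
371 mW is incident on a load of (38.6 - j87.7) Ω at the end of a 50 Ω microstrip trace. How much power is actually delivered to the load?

|Γ| = |(-11.4 − j87.7)/(88.6 − j87.7)| = 0.709
|Γ|² = 0.503
P_refl = |Γ|²·P_inc = 187 mW, P_del = (1 − |Γ|²)·P_inc = 184 mW

P_delivered ≈ 184 mW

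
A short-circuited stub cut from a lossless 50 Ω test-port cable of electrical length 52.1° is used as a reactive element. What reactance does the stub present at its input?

tan(βl) = 1.28
For a short-circuited stub, Z_in = jZ_0·tan(βl)

X_in ≈ 64.2 Ω (inductive)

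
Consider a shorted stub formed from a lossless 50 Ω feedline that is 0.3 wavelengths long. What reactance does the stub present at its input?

X_in ≈ -154 Ω (capacitive)

βl = 2π × 0.3 = 108°
tan(βl) = -3.08
For a shorted stub, Z_in = jZ_0·tan(βl)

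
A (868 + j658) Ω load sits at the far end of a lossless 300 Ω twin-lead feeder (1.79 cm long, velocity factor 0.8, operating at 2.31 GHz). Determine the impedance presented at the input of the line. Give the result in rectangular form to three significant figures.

λ = v/f = 0.8·c / 2.31 GHz = 0.104 m
βl = 2π·l/λ = 2π × 0.172 = 62°
tan(βl) = tan(62°) = 1.88
Z_in = Z_0·(Z_L + jZ_0·tanβl)/(Z_0 + jZ_L·tanβl)
     = 300·(868 + j1220)/(-939 + j1630)

Z_in ≈ 100 − j217 Ω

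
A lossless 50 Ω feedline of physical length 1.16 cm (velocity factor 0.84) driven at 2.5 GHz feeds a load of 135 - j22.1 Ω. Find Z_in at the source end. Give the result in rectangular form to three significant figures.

λ = v/f = 0.84·c / 2.5 GHz = 0.101 m
βl = 2π·l/λ = 2π × 0.115 = 41.4°
tan(βl) = tan(41.4°) = 0.883
Z_in = Z_0·(Z_L + jZ_0·tanβl)/(Z_0 + jZ_L·tanβl)
     = 50·(135 + j22)/(69.5 + j119)

Z_in ≈ 31.6 − j38.2 Ω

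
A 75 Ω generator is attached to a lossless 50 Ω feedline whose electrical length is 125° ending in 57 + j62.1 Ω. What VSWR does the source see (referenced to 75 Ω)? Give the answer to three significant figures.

tan(βl) = -1.43
Z_in = Z_0·(Z_L + jZ_0·tanβl)/(Z_0 + jZ_L·tanβl) = 16.7 + j6.48 Ω
Γ_s = (Z_in − Z_s)/(Z_in + Z_s) = (-58.3 + j6.48)/(91.7 + j6.48), |Γ_s| = 0.637
VSWR = (1 + |Γ_s|)/(1 − |Γ_s|)

VSWR ≈ 4.51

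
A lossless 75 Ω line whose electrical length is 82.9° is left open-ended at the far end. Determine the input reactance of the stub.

X_in ≈ -9.34 Ω (capacitive)

tan(βl) = 8.03
For an open-ended stub, Z_in = −jZ_0·cot(βl) = −jZ_0/tan(βl)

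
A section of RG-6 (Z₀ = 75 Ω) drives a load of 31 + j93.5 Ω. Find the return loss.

RL ≈ 2.72 dB

Γ = (-44 + j93.5)/(106 + j93.5), |Γ| = 0.731
RL = −20·log₁₀|Γ| = −20·log₁₀(0.731)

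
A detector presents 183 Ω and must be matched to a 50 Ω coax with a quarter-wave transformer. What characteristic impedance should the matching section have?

Z_qwt ≈ 95.7 Ω

Z_qwt = √(Z_0·R_L) = √(50 × 183) = √9150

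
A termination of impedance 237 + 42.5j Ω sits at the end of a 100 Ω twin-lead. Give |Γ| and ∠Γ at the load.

Γ ≈ 0.422 ∠ 10°

Γ = (Z_L − Z_0)/(Z_L + Z_0) = (137 + j42.5)/(337 + j42.5)
|Γ| = 143/340 = 0.422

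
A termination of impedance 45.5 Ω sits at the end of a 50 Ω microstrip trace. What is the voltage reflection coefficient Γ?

Γ = -0.0471

Γ = (Z_L − Z_0)/(Z_L + Z_0) = (45.5 − 50)/(45.5 + 50) = -4.5/95.5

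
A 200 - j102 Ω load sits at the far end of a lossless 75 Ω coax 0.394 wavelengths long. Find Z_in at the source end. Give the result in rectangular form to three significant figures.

Z_in ≈ 73.6 + j97.9 Ω

βl = 2π × 0.394 = 142°
tan(βl) = tan(142°) = -0.786
Z_in = Z_0·(Z_L + jZ_0·tanβl)/(Z_0 + jZ_L·tanβl)
     = 75·(200 − j161)/(-5.15 − j157)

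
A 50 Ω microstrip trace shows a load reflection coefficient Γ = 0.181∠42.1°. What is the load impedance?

Z_L = Z_0·(1 + Γ)/(1 − Γ) = 50·(1.13 + j0.121)/(0.866 − j0.121)

Z_L ≈ 63.3 + j15.9 Ω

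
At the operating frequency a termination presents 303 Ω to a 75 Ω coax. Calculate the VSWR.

Γ = (303 − 75)/(303 + 75) = 0.603
VSWR = (1 + 0.603)/(1 − 0.603)

VSWR ≈ 4.04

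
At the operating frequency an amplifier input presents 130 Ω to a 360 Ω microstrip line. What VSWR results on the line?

Γ = (130 − 360)/(130 + 360) = -0.469
VSWR = (1 + 0.469)/(1 − 0.469)

VSWR ≈ 2.77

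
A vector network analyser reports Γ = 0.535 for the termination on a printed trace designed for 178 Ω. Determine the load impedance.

Z_L ≈ 588 Ω

Z_L = Z_0·(1 + Γ)/(1 − Γ) = 178·(1.54)/(0.465)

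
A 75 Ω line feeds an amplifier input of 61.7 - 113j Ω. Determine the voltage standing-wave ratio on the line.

VSWR ≈ 4.58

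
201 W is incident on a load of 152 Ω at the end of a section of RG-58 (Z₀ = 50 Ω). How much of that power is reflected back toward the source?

P_reflected ≈ 51.2 W

Γ = (152 − 50)/(152 + 50) = 0.505
|Γ|² = 0.255
P_refl = |Γ|²·P_inc = 51.2 W, P_del = (1 − |Γ|²)·P_inc = 150 W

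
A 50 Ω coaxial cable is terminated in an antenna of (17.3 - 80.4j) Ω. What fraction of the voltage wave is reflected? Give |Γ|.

|Γ| ≈ 0.828

Γ = (Z_L − Z_0)/(Z_L + Z_0) = (-32.7 − j80.4)/(67.3 − j80.4)
|Γ| = 86.8/105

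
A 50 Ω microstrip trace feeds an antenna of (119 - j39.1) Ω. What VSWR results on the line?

VSWR ≈ 2.68

Γ = (Z_L − Z_0)/(Z_L + Z_0) = (69 − j39.1)/(169 − j39.1)
|Γ| = 79.3/173 = 0.457
VSWR = (1 + |Γ|)/(1 − |Γ|) = 1.46/0.543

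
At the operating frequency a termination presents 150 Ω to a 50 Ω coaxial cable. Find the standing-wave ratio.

Γ = (150 − 50)/(150 + 50) = 0.5
VSWR = (1 + 0.5)/(1 − 0.5)

VSWR ≈ 3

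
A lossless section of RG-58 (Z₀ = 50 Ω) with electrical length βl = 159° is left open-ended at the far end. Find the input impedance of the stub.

Z_in ≈ +j130 Ω

tan(βl) = -0.384
For an open-ended stub, Z_in = −jZ_0·cot(βl) = −jZ_0/tan(βl)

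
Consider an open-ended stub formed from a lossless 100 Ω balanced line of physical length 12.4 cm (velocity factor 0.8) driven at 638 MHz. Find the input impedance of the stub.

λ = v/f = 0.8·c / 638 MHz = 0.376 m
βl = 2π·l/λ = 2π × 0.33 = 119°
tan(βl) = -1.83
For an open-ended stub, Z_in = −jZ_0·cot(βl) = −jZ_0/tan(βl)

Z_in ≈ +j54.7 Ω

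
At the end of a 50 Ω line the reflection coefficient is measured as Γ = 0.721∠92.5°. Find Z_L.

Z_L = Z_0·(1 + Γ)/(1 − Γ) = 50·(0.969 + j0.72)/(1.03 − j0.72)

Z_L ≈ 15.2 + j45.5 Ω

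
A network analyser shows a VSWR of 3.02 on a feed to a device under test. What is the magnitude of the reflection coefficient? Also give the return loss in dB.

|Γ| ≈ 0.502; return loss ≈ 5.98 dB

|Γ| = (S − 1)/(S + 1) = (3.02 − 1)/(3.02 + 1) = 2.02/4.02
RL = −20·log₁₀|Γ| = −20·log₁₀(0.502)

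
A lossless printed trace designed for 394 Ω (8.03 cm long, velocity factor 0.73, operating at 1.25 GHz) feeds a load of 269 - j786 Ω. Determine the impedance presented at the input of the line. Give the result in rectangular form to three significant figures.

λ = v/f = 0.73·c / 1.25 GHz = 0.175 m
βl = 2π·l/λ = 2π × 0.458 = 165°
tan(βl) = tan(165°) = -0.268
Z_in = Z_0·(Z_L + jZ_0·tanβl)/(Z_0 + jZ_L·tanβl)
     = 394·(269 − j892)/(183 − j72.1)

Z_in ≈ 1150 − j1460 Ω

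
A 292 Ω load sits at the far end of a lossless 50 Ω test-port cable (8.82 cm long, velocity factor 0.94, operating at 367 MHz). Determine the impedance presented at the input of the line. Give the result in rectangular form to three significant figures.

λ = v/f = 0.94·c / 367 MHz = 0.768 m
βl = 2π·l/λ = 2π × 0.115 = 41.3°
tan(βl) = tan(41.3°) = 0.879
Z_in = Z_0·(Z_L + jZ_0·tanβl)/(Z_0 + jZ_L·tanβl)
     = 50·(292 + j44)/(50 + j257)

Z_in ≈ 18.9 − j53.2 Ω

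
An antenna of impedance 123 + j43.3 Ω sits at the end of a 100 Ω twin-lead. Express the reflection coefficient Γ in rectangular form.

Γ = (Z_L − Z_0)/(Z_L + Z_0) = (23 + j43.3)/(223 + j43.3)

Γ ≈ 0.136 + j0.168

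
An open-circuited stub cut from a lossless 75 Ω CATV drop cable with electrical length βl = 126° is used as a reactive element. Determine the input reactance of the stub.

X_in ≈ 54.5 Ω (inductive)

tan(βl) = -1.38
For an open-circuited stub, Z_in = −jZ_0·cot(βl) = −jZ_0/tan(βl)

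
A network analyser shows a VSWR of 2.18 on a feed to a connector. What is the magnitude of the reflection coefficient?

|Γ| = (S − 1)/(S + 1) = (2.18 − 1)/(2.18 + 1) = 1.18/3.18

|Γ| ≈ 0.371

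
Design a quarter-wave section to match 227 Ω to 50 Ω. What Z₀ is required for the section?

Z_qwt = √(Z_0·R_L) = √(50 × 227) = √11350

Z_qwt ≈ 107 Ω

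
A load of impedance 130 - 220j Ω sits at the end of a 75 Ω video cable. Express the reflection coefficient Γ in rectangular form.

Γ ≈ 0.66 − j0.365

Γ = (Z_L − Z_0)/(Z_L + Z_0) = (55 − j220)/(205 − j220)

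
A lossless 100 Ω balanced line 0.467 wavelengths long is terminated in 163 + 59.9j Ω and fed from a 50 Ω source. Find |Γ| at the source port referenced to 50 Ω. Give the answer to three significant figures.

|Γ| ≈ 0.547

βl = 2π × 0.467 = 168°
tan(βl) = -0.21
Z_in = Z_0·(Z_L + jZ_0·tanβl)/(Z_0 + jZ_L·tanβl) = 123 + j71.9 Ω
Γ_s = (Z_in − Z_s)/(Z_in + Z_s) = (72.9 + j71.9)/(173 + j71.9), |Γ_s| = 0.547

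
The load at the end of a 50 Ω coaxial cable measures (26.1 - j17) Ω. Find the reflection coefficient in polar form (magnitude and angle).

Γ ≈ 0.376 ∠ -132°

Γ = (Z_L − Z_0)/(Z_L + Z_0) = (-23.9 − j17)/(76.1 − j17)
|Γ| = 29.3/78 = 0.376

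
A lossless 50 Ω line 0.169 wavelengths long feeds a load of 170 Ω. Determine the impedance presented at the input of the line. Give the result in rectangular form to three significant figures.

Z_in ≈ 18.8 − j24.8 Ω

βl = 2π × 0.169 = 60.8°
tan(βl) = tan(60.8°) = 1.79
Z_in = Z_0·(Z_L + jZ_0·tanβl)/(Z_0 + jZ_L·tanβl)
     = 50·(170 + j89.6)/(50 + j305)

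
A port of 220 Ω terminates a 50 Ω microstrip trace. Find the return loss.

Γ = (220 − 50)/(220 + 50) = 0.63
RL = −20·log₁₀|Γ| = −20·log₁₀(0.63)

RL ≈ 4.02 dB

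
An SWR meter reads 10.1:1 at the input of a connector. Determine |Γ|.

|Γ| = (S − 1)/(S + 1) = (10.1 − 1)/(10.1 + 1) = 9.1/11.1

|Γ| ≈ 0.82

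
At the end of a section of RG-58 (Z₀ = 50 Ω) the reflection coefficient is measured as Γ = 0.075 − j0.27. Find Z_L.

Z_L ≈ 49.6 − j29.1 Ω

Z_L = Z_0·(1 + Γ)/(1 − Γ) = 50·(1.07 − j0.27)/(0.925 + j0.27)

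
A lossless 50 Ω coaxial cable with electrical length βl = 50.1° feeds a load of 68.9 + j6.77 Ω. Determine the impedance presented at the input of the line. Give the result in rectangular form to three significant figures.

Z_in ≈ 49 − j16.9 Ω

tan(βl) = tan(50.1°) = 1.2
Z_in = Z_0·(Z_L + jZ_0·tanβl)/(Z_0 + jZ_L·tanβl)
     = 50·(68.9 + j66.6)/(41.9 + j82.4)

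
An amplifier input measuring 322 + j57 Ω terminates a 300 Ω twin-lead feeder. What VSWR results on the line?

VSWR ≈ 1.22

Γ = (Z_L − Z_0)/(Z_L + Z_0) = (22 + j57)/(622 + j57)
|Γ| = 61.1/625 = 0.0978
VSWR = (1 + |Γ|)/(1 − |Γ|) = 1.1/0.902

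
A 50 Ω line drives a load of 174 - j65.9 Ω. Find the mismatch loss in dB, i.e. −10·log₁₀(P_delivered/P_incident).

mismatch loss ≈ 1.95 dB

Γ = (124 − j65.9)/(224 − j65.9), |Γ| = 0.601
|Γ|² = 0.362, so P_del/P_inc = 1 − |Γ|² = 0.638
ML = −10·log₁₀(1 − |Γ|²)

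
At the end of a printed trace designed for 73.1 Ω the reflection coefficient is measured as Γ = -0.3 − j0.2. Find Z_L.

Z_L ≈ 36.8 − j16.9 Ω

Z_L = Z_0·(1 + Γ)/(1 − Γ) = 73.1·(0.7 − j0.2)/(1.3 + j0.2)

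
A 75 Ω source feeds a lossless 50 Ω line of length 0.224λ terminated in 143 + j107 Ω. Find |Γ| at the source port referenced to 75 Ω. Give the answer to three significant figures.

|Γ| ≈ 0.733

βl = 2π × 0.224 = 80.6°
tan(βl) = 6.07
Z_in = Z_0·(Z_L + jZ_0·tanβl)/(Z_0 + jZ_L·tanβl) = 12.2 − j16.6 Ω
Γ_s = (Z_in − Z_s)/(Z_in + Z_s) = (-62.8 − j16.6)/(87.2 − j16.6), |Γ_s| = 0.733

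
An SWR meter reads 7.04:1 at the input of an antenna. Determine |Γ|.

|Γ| ≈ 0.751

|Γ| = (S − 1)/(S + 1) = (7.04 − 1)/(7.04 + 1) = 6.04/8.04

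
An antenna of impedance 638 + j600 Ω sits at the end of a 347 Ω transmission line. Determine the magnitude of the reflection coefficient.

|Γ| ≈ 0.578

Γ = (Z_L − Z_0)/(Z_L + Z_0) = (291 + j600)/(985 + j600)
|Γ| = 667/1150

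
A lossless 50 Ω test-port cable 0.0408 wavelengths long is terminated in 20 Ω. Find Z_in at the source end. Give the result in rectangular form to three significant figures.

Z_in ≈ 21.1 + j10.9 Ω

βl = 2π × 0.0408 = 14.7°
tan(βl) = tan(14.7°) = 0.262
Z_in = Z_0·(Z_L + jZ_0·tanβl)/(Z_0 + jZ_L·tanβl)
     = 50·(20 + j13.1)/(50 + j5.24)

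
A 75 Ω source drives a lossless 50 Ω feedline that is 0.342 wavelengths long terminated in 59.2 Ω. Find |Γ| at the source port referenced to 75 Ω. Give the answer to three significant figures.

βl = 2π × 0.342 = 123°
tan(βl) = -1.53
Z_in = Z_0·(Z_L + jZ_0·tanβl)/(Z_0 + jZ_L·tanβl) = 46.2 + j7.17 Ω
Γ_s = (Z_in − Z_s)/(Z_in + Z_s) = (-28.8 + j7.17)/(121 + j7.17), |Γ_s| = 0.245

|Γ| ≈ 0.245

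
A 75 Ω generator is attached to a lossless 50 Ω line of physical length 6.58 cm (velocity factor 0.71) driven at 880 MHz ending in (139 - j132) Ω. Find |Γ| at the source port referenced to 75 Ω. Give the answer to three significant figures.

λ = v/f = 0.71·c / 880 MHz = 0.242 m
βl = 2π·l/λ = 2π × 0.272 = 97.9°
tan(βl) = -7.24
Z_in = Z_0·(Z_L + jZ_0·tanβl)/(Z_0 + jZ_L·tanβl) = 10.1 + j16 Ω
Γ_s = (Z_in − Z_s)/(Z_in + Z_s) = (-64.9 + j16)/(85.1 + j16), |Γ_s| = 0.771

|Γ| ≈ 0.771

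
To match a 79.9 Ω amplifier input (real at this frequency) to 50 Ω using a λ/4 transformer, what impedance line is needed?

Z_qwt = √(Z_0·R_L) = √(50 × 79.9) = √3995

Z_qwt ≈ 63.2 Ω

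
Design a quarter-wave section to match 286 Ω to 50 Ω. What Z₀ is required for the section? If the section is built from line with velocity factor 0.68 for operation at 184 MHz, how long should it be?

Z_qwt = √(Z_0·R_L) = √(50 × 286) = √14300
λ = 0.68·c/f = 1.11 m, so l = λ/4 = 0.277 m

Z_qwt ≈ 120 Ω; length ≈ 27.7 cm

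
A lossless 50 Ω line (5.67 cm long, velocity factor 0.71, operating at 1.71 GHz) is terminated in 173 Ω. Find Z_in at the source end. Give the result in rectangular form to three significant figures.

Z_in ≈ 93.7 + j79.3 Ω

λ = v/f = 0.71·c / 1.71 GHz = 0.125 m
βl = 2π·l/λ = 2π × 0.455 = 164°
tan(βl) = tan(164°) = -0.289
Z_in = Z_0·(Z_L + jZ_0·tanβl)/(Z_0 + jZ_L·tanβl)
     = 50·(173 − j14.5)/(50 − j50)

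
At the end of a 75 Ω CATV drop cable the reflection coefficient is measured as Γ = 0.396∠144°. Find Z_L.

Z_L = Z_0·(1 + Γ)/(1 − Γ) = 75·(0.68 + j0.233)/(1.32 − j0.233)

Z_L ≈ 35.2 + j19.4 Ω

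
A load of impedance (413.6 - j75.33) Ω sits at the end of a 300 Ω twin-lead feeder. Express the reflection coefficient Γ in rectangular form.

Γ ≈ 0.168 − j0.0878

Γ = (Z_L − Z_0)/(Z_L + Z_0) = (113.6 − j75.33)/(713.6 − j75.33)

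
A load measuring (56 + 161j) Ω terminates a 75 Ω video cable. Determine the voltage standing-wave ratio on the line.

VSWR ≈ 8.13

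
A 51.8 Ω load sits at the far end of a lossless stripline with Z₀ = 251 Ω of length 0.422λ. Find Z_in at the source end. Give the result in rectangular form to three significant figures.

Z_in ≈ 65.7 − j127 Ω

βl = 2π × 0.422 = 152°
tan(βl) = tan(152°) = -0.534
Z_in = Z_0·(Z_L + jZ_0·tanβl)/(Z_0 + jZ_L·tanβl)
     = 251·(51.8 − j134)/(251 − j27.6)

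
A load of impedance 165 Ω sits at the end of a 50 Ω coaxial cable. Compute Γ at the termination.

Γ = 0.535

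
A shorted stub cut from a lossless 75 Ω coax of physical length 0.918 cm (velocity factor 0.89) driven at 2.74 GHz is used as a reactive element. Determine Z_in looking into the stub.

Z_in ≈ +j50.4 Ω

λ = v/f = 0.89·c / 2.74 GHz = 0.0974 m
βl = 2π·l/λ = 2π × 0.0942 = 33.9°
tan(βl) = 0.672
For a shorted stub, Z_in = jZ_0·tan(βl)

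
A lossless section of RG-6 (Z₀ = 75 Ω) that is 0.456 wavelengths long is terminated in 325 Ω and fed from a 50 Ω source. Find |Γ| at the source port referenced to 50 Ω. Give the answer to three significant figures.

|Γ| ≈ 0.724

βl = 2π × 0.456 = 164°
tan(βl) = -0.284
Z_in = Z_0·(Z_L + jZ_0·tanβl)/(Z_0 + jZ_L·tanβl) = 140 + j151 Ω
Γ_s = (Z_in − Z_s)/(Z_in + Z_s) = (89.8 + j151)/(190 + j151), |Γ_s| = 0.724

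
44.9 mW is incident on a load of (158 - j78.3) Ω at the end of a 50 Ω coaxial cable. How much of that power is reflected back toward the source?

|Γ| = |(108 − j78.3)/(208 − j78.3)| = 0.6
|Γ|² = 0.36
P_refl = |Γ|²·P_inc = 16.2 mW, P_del = (1 − |Γ|²)·P_inc = 28.7 mW

P_reflected ≈ 16.2 mW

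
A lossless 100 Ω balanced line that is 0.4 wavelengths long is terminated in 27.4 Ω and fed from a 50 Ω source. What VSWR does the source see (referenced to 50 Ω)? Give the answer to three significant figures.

βl = 2π × 0.4 = 144°
tan(βl) = -0.727
Z_in = Z_0·(Z_L + jZ_0·tanβl)/(Z_0 + jZ_L·tanβl) = 40.3 − j64.6 Ω
Γ_s = (Z_in − Z_s)/(Z_in + Z_s) = (-9.73 − j64.6)/(90.3 − j64.6), |Γ_s| = 0.589
VSWR = (1 + |Γ_s|)/(1 − |Γ_s|)

VSWR ≈ 3.86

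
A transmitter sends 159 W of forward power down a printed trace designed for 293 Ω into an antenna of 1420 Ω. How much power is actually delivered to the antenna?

Γ = (1420 − 293)/(1420 + 293) = 0.658
|Γ|² = 0.433
P_refl = |Γ|²·P_inc = 68.8 W, P_del = (1 − |Γ|²)·P_inc = 90.2 W

P_delivered ≈ 90.2 W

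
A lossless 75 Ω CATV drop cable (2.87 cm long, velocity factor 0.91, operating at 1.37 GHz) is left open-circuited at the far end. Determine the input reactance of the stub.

X_in ≈ -58.9 Ω (capacitive)

λ = v/f = 0.91·c / 1.37 GHz = 0.199 m
βl = 2π·l/λ = 2π × 0.144 = 51.8°
tan(βl) = 1.27
For an open-circuited stub, Z_in = −jZ_0·cot(βl) = −jZ_0/tan(βl)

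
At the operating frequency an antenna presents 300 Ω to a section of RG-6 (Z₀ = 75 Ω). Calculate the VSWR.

VSWR ≈ 4

Γ = (300 − 75)/(300 + 75) = 0.6
VSWR = (1 + 0.6)/(1 − 0.6)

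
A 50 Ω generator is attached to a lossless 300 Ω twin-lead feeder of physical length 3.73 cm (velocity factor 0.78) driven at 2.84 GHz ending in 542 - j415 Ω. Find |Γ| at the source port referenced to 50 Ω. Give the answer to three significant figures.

|Γ| ≈ 0.898

λ = v/f = 0.78·c / 2.84 GHz = 0.0824 m
βl = 2π·l/λ = 2π × 0.453 = 163°
tan(βl) = -0.306
Z_in = Z_0·(Z_L + jZ_0·tanβl)/(Z_0 + jZ_L·tanβl) = 929 + j12.2 Ω
Γ_s = (Z_in − Z_s)/(Z_in + Z_s) = (879 + j12.2)/(979 + j12.2), |Γ_s| = 0.898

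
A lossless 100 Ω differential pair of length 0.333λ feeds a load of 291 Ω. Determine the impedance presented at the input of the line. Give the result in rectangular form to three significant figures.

Z_in ≈ 44 + j48.8 Ω

βl = 2π × 0.333 = 120°
tan(βl) = tan(120°) = -1.74
Z_in = Z_0·(Z_L + jZ_0·tanβl)/(Z_0 + jZ_L·tanβl)
     = 100·(291 − j174)/(100 − j506)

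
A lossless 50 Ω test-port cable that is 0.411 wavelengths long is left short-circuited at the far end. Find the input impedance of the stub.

βl = 2π × 0.411 = 148°
tan(βl) = -0.626
For a short-circuited stub, Z_in = jZ_0·tan(βl)

Z_in ≈ −j31.3 Ω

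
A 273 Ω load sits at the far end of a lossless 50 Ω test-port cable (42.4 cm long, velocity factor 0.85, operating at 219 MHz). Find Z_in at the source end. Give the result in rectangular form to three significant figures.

λ = v/f = 0.85·c / 219 MHz = 1.16 m
βl = 2π·l/λ = 2π × 0.364 = 131°
tan(βl) = tan(131°) = -1.15
Z_in = Z_0·(Z_L + jZ_0·tanβl)/(Z_0 + jZ_L·tanβl)
     = 50·(273 − j57.3)/(50 − j313)

Z_in ≈ 15.7 + j41.1 Ω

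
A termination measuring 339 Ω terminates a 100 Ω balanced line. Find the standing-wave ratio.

Γ = (339 − 100)/(339 + 100) = 0.544
VSWR = (1 + 0.544)/(1 − 0.544)

VSWR ≈ 3.39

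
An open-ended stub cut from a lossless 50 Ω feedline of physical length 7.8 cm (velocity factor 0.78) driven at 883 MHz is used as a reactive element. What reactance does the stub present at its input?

λ = v/f = 0.78·c / 883 MHz = 0.265 m
βl = 2π·l/λ = 2π × 0.294 = 106°
tan(βl) = -3.5
For an open-ended stub, Z_in = −jZ_0·cot(βl) = −jZ_0/tan(βl)

X_in ≈ 14.3 Ω (inductive)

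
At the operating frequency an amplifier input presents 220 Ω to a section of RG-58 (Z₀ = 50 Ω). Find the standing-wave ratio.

Γ = (220 − 50)/(220 + 50) = 0.63
VSWR = (1 + 0.63)/(1 − 0.63)

VSWR ≈ 4.4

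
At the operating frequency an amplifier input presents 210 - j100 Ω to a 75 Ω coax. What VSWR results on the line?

VSWR ≈ 3.51

Γ = (Z_L − Z_0)/(Z_L + Z_0) = (135 − j100)/(285 − j100)
|Γ| = 168/302 = 0.556
VSWR = (1 + |Γ|)/(1 − |Γ|) = 1.56/0.444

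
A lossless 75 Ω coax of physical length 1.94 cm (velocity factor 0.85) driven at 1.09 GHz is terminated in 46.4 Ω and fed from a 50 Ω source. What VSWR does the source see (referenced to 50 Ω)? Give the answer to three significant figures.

λ = v/f = 0.85·c / 1.09 GHz = 0.234 m
βl = 2π·l/λ = 2π × 0.0829 = 29.9°
tan(βl) = 0.574
Z_in = Z_0·(Z_L + jZ_0·tanβl)/(Z_0 + jZ_L·tanβl) = 54.8 + j23.6 Ω
Γ_s = (Z_in − Z_s)/(Z_in + Z_s) = (4.78 + j23.6)/(105 + j23.6), |Γ_s| = 0.224
VSWR = (1 + |Γ_s|)/(1 − |Γ_s|)

VSWR ≈ 1.58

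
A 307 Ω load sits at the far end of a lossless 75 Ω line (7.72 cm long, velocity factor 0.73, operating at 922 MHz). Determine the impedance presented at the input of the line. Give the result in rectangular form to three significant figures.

Z_in ≈ 22.7 + j35.4 Ω

λ = v/f = 0.73·c / 922 MHz = 0.238 m
βl = 2π·l/λ = 2π × 0.325 = 117°
tan(βl) = tan(117°) = -1.96
Z_in = Z_0·(Z_L + jZ_0·tanβl)/(Z_0 + jZ_L·tanβl)
     = 75·(307 − j147)/(75 − j602)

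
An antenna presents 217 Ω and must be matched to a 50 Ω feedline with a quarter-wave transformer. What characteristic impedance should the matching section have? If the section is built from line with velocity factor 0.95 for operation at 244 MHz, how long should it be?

Z_qwt ≈ 104 Ω; length ≈ 29.2 cm

Z_qwt = √(Z_0·R_L) = √(50 × 217) = √10850
λ = 0.95·c/f = 1.17 m, so l = λ/4 = 0.292 m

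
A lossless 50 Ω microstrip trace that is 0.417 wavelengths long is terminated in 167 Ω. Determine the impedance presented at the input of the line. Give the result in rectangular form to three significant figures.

βl = 2π × 0.417 = 150°
tan(βl) = tan(150°) = -0.575
Z_in = Z_0·(Z_L + jZ_0·tanβl)/(Z_0 + jZ_L·tanβl)
     = 50·(167 − j28.7)/(50 − j96)

Z_in ≈ 47.4 + j62.3 Ω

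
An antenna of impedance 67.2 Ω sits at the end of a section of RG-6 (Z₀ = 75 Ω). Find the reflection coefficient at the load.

Γ = -0.0549

Γ = (Z_L − Z_0)/(Z_L + Z_0) = (67.2 − 75)/(67.2 + 75) = -7.8/142.2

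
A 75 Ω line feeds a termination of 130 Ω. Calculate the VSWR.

For a purely resistive load, VSWR = R_L/Z_0 or Z_0/R_L (whichever > 1) = 130/75

VSWR ≈ 1.73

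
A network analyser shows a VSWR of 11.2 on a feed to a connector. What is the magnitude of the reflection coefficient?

|Γ| ≈ 0.836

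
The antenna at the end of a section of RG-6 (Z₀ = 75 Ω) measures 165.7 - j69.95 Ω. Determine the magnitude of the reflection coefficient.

Γ = (Z_L − Z_0)/(Z_L + Z_0) = (90.7 − j69.95)/(240.7 − j69.95)
|Γ| = 115/251

|Γ| ≈ 0.457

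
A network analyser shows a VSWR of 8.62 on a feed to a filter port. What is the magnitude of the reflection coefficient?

|Γ| ≈ 0.792

|Γ| = (S − 1)/(S + 1) = (8.62 − 1)/(8.62 + 1) = 7.62/9.62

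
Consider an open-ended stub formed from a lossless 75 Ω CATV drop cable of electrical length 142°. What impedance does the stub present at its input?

tan(βl) = -0.781
For an open-ended stub, Z_in = −jZ_0·cot(βl) = −jZ_0/tan(βl)

Z_in ≈ +j96 Ω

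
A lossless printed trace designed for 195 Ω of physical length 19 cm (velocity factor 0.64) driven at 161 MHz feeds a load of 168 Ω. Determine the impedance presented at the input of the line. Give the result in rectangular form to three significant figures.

λ = v/f = 0.64·c / 161 MHz = 1.19 m
βl = 2π·l/λ = 2π × 0.159 = 57.4°
tan(βl) = tan(57.4°) = 1.56
Z_in = Z_0·(Z_L + jZ_0·tanβl)/(Z_0 + jZ_L·tanβl)
     = 195·(168 + j304)/(195 + j262)

Z_in ≈ 206 + j27.9 Ω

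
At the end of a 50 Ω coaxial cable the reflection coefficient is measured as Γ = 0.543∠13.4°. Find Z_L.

Z_L = Z_0·(1 + Γ)/(1 − Γ) = 50·(1.53 + j0.126)/(0.472 − j0.126)

Z_L ≈ 148 + j52.8 Ω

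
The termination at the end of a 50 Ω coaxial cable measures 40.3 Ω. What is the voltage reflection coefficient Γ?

Γ = (Z_L − Z_0)/(Z_L + Z_0) = (40.3 − 50)/(40.3 + 50) = -9.7/90.3

Γ = -0.107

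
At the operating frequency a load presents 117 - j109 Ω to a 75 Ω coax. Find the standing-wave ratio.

VSWR ≈ 3.25

Γ = (Z_L − Z_0)/(Z_L + Z_0) = (42 − j109)/(192 − j109)
|Γ| = 117/221 = 0.529
VSWR = (1 + |Γ|)/(1 − |Γ|) = 1.53/0.471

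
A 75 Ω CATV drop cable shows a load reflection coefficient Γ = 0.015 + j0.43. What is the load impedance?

Z_L ≈ 52.9 + j55.8 Ω

Z_L = Z_0·(1 + Γ)/(1 − Γ) = 75·(1.01 + j0.43)/(0.985 − j0.43)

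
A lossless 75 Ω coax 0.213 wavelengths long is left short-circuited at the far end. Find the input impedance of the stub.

Z_in ≈ +j317 Ω

βl = 2π × 0.213 = 76.7°
tan(βl) = 4.22
For a short-circuited stub, Z_in = jZ_0·tan(βl)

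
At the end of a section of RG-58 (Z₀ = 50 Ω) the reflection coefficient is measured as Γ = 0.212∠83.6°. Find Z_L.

Z_L = Z_0·(1 + Γ)/(1 − Γ) = 50·(1.02 + j0.211)/(0.976 − j0.211)

Z_L ≈ 47.9 + j21.1 Ω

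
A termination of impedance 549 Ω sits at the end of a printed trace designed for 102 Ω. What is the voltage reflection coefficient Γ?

Γ = 0.687

Γ = (Z_L − Z_0)/(Z_L + Z_0) = (549 − 102)/(549 + 102) = 447/651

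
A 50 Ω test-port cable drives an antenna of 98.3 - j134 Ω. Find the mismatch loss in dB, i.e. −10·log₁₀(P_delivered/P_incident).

Γ = (48.3 − j134)/(148.3 − j134), |Γ| = 0.713
|Γ|² = 0.508, so P_del/P_inc = 1 − |Γ|² = 0.492
ML = −10·log₁₀(1 − |Γ|²)

mismatch loss ≈ 3.08 dB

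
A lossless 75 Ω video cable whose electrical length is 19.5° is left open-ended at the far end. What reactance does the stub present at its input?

X_in ≈ -212 Ω (capacitive)

tan(βl) = 0.354
For an open-ended stub, Z_in = −jZ_0·cot(βl) = −jZ_0/tan(βl)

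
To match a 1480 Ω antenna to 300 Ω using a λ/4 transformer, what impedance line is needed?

Z_qwt = √(Z_0·R_L) = √(300 × 1480) = √444000

Z_qwt ≈ 666 Ω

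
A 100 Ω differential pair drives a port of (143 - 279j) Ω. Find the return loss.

RL ≈ 2.35 dB

Γ = (43 − j279)/(243 − j279), |Γ| = 0.763
RL = −20·log₁₀|Γ| = −20·log₁₀(0.763)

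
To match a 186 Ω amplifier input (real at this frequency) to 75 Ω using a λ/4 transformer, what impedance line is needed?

Z_qwt = √(Z_0·R_L) = √(75 × 186) = √13950

Z_qwt ≈ 118 Ω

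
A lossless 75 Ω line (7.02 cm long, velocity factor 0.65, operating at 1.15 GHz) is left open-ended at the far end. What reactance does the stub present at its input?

X_in ≈ 125 Ω (inductive)

λ = v/f = 0.65·c / 1.15 GHz = 0.17 m
βl = 2π·l/λ = 2π × 0.414 = 149°
tan(βl) = -0.6
For an open-ended stub, Z_in = −jZ_0·cot(βl) = −jZ_0/tan(βl)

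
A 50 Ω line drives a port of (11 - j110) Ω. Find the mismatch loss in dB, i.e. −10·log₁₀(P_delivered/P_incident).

mismatch loss ≈ 8.57 dB

Γ = (-39 − j110)/(61 − j110), |Γ| = 0.928
|Γ|² = 0.861, so P_del/P_inc = 1 − |Γ|² = 0.139
ML = −10·log₁₀(1 − |Γ|²)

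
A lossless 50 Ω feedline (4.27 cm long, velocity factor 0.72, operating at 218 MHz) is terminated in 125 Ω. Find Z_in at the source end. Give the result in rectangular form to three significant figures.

Z_in ≈ 90.9 − j49.2 Ω

λ = v/f = 0.72·c / 218 MHz = 0.991 m
βl = 2π·l/λ = 2π × 0.0431 = 15.5°
tan(βl) = tan(15.5°) = 0.278
Z_in = Z_0·(Z_L + jZ_0·tanβl)/(Z_0 + jZ_L·tanβl)
     = 50·(125 + j13.9)/(50 + j34.7)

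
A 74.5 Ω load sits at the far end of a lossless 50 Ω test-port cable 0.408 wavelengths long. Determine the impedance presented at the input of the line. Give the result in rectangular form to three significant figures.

βl = 2π × 0.408 = 147°
tan(βl) = tan(147°) = -0.652
Z_in = Z_0·(Z_L + jZ_0·tanβl)/(Z_0 + jZ_L·tanβl)
     = 50·(74.5 − j32.6)/(50 − j48.6)

Z_in ≈ 54.6 + j20.5 Ω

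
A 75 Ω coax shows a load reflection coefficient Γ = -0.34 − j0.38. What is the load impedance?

Z_L ≈ 28.6 − j29.4 Ω

Z_L = Z_0·(1 + Γ)/(1 − Γ) = 75·(0.66 − j0.38)/(1.34 + j0.38)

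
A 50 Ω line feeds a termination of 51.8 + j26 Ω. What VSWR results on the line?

Γ = (Z_L − Z_0)/(Z_L + Z_0) = (1.8 + j26)/(101.8 + j26)
|Γ| = 26.1/105 = 0.248
VSWR = (1 + |Γ|)/(1 − |Γ|) = 1.25/0.752

VSWR ≈ 1.66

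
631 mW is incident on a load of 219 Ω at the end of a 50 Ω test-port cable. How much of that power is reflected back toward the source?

Γ = (219 − 50)/(219 + 50) = 0.628
|Γ|² = 0.395
P_refl = |Γ|²·P_inc = 249 mW, P_del = (1 − |Γ|²)·P_inc = 382 mW

P_reflected ≈ 249 mW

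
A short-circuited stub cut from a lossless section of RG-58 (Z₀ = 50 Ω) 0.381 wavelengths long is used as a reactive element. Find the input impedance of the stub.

Z_in ≈ −j46.4 Ω

βl = 2π × 0.381 = 137°
tan(βl) = -0.927
For a short-circuited stub, Z_in = jZ_0·tan(βl)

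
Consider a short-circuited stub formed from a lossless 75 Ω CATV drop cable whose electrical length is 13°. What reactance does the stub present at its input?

X_in ≈ 17.3 Ω (inductive)

tan(βl) = 0.231
For a short-circuited stub, Z_in = jZ_0·tan(βl)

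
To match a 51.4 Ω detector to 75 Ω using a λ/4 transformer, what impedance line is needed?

Z_qwt = √(Z_0·R_L) = √(75 × 51.4) = √3855

Z_qwt ≈ 62.1 Ω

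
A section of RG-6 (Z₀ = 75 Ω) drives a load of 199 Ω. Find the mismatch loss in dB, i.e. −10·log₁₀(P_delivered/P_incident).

mismatch loss ≈ 0.995 dB

Γ = (199 − 75)/(199 + 75) = 0.453
|Γ|² = 0.205, so P_del/P_inc = 1 − |Γ|² = 0.795
ML = −10·log₁₀(1 − |Γ|²)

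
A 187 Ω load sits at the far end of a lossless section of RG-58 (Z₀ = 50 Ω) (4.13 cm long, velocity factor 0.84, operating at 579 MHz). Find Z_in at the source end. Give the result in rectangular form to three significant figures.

Z_in ≈ 36.7 − j59.2 Ω

λ = v/f = 0.84·c / 579 MHz = 0.435 m
βl = 2π·l/λ = 2π × 0.0949 = 34.2°
tan(βl) = tan(34.2°) = 0.679
Z_in = Z_0·(Z_L + jZ_0·tanβl)/(Z_0 + jZ_L·tanβl)
     = 50·(187 + j33.9)/(50 + j127)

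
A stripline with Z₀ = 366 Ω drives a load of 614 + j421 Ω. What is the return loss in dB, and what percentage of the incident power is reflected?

Γ = (248 + j421)/(980 + j421), |Γ| = 0.458
RL = −20·log₁₀(0.458) = 6.78 dB
P_refl/P_inc = |Γ|² = 0.21

RL ≈ 6.78 dB; 21% of incident power reflected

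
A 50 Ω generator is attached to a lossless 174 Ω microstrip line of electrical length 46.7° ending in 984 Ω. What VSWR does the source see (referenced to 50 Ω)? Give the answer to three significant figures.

VSWR ≈ 10.4

tan(βl) = 1.06
Z_in = Z_0·(Z_L + jZ_0·tanβl)/(Z_0 + jZ_L·tanβl) = 56.5 − j155 Ω
Γ_s = (Z_in − Z_s)/(Z_in + Z_s) = (6.52 − j155)/(107 − j155), |Γ_s| = 0.824
VSWR = (1 + |Γ_s|)/(1 − |Γ_s|)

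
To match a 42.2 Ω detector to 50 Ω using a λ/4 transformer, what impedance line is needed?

Z_qwt ≈ 45.9 Ω

Z_qwt = √(Z_0·R_L) = √(50 × 42.2) = √2110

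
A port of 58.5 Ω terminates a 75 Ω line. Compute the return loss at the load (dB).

RL ≈ 18.2 dB

Γ = (58.5 − 75)/(58.5 + 75) = -0.124
RL = −20·log₁₀|Γ| = −20·log₁₀(0.124)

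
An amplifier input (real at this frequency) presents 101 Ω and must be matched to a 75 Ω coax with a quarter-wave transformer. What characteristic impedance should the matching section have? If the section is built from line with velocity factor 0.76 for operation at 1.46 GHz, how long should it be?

Z_qwt = √(Z_0·R_L) = √(75 × 101) = √7575
λ = 0.76·c/f = 0.156 m, so l = λ/4 = 0.039 m

Z_qwt ≈ 87 Ω; length ≈ 3.9 cm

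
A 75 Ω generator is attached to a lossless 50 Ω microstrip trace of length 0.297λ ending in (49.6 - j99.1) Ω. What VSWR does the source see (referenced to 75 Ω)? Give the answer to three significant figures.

βl = 2π × 0.297 = 107°
tan(βl) = -3.29
Z_in = Z_0·(Z_L + jZ_0·tanβl)/(Z_0 + jZ_L·tanβl) = 14.3 + j39.3 Ω
Γ_s = (Z_in − Z_s)/(Z_in + Z_s) = (-60.7 + j39.3)/(89.3 + j39.3), |Γ_s| = 0.742
VSWR = (1 + |Γ_s|)/(1 − |Γ_s|)

VSWR ≈ 6.75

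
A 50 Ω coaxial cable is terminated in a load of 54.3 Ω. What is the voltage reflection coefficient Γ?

Γ = 0.0412

Γ = (Z_L − Z_0)/(Z_L + Z_0) = (54.3 − 50)/(54.3 + 50) = 4.3/104.3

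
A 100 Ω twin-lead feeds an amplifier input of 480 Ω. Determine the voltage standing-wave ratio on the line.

VSWR ≈ 4.8

For a purely resistive load, VSWR = R_L/Z_0 or Z_0/R_L (whichever > 1) = 480/100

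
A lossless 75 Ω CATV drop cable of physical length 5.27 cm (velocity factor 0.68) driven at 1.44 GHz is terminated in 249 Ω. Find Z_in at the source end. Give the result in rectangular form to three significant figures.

λ = v/f = 0.68·c / 1.44 GHz = 0.142 m
βl = 2π·l/λ = 2π × 0.372 = 134°
tan(βl) = tan(134°) = -1.04
Z_in = Z_0·(Z_L + jZ_0·tanβl)/(Z_0 + jZ_L·tanβl)
     = 75·(249 − j77.9)/(75 − j259)

Z_in ≈ 40.2 + j60.6 Ω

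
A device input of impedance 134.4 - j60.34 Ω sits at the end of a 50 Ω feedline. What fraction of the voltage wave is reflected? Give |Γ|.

Γ = (Z_L − Z_0)/(Z_L + Z_0) = (84.4 − j60.34)/(184.4 − j60.34)
|Γ| = 104/194

|Γ| ≈ 0.535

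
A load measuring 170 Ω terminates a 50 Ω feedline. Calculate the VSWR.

VSWR ≈ 3.4

Γ = (170 − 50)/(170 + 50) = 0.545
VSWR = (1 + 0.545)/(1 − 0.545)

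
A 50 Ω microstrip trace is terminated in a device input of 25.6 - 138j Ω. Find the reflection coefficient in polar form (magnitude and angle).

Γ ≈ 0.891 ∠ -38.7°

Γ = (Z_L − Z_0)/(Z_L + Z_0) = (-24.4 − j138)/(75.6 − j138)
|Γ| = 140/157 = 0.891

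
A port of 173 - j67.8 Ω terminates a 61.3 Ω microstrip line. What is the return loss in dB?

RL ≈ 5.42 dB

Γ = (111.7 − j67.8)/(234.3 − j67.8), |Γ| = 0.536
RL = −20·log₁₀|Γ| = −20·log₁₀(0.536)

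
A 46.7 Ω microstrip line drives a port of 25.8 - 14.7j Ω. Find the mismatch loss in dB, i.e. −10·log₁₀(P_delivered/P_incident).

mismatch loss ≈ 0.552 dB

Γ = (-20.9 − j14.7)/(72.5 − j14.7), |Γ| = 0.345
|Γ|² = 0.119, so P_del/P_inc = 1 − |Γ|² = 0.881
ML = −10·log₁₀(1 − |Γ|²)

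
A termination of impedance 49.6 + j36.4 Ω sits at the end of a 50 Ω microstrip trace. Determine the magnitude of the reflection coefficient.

|Γ| ≈ 0.343

Γ = (Z_L − Z_0)/(Z_L + Z_0) = (-0.4 + j36.4)/(99.6 + j36.4)
|Γ| = 36.4/106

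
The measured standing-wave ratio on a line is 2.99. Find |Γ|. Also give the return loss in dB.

|Γ| = (S − 1)/(S + 1) = (2.99 − 1)/(2.99 + 1) = 1.99/3.99
RL = −20·log₁₀|Γ| = −20·log₁₀(0.499)

|Γ| ≈ 0.499; return loss ≈ 6.04 dB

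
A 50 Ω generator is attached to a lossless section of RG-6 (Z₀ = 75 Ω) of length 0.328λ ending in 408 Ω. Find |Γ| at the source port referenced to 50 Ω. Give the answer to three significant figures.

|Γ| ≈ 0.647

βl = 2π × 0.328 = 118°
tan(βl) = -1.87
Z_in = Z_0·(Z_L + jZ_0·tanβl)/(Z_0 + jZ_L·tanβl) = 17.5 + j38.3 Ω
Γ_s = (Z_in − Z_s)/(Z_in + Z_s) = (-32.5 + j38.3)/(67.5 + j38.3), |Γ_s| = 0.647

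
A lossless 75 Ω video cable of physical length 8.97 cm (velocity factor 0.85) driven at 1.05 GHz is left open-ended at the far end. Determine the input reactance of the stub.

λ = v/f = 0.85·c / 1.05 GHz = 0.243 m
βl = 2π·l/λ = 2π × 0.369 = 133°
tan(βl) = -1.07
For an open-ended stub, Z_in = −jZ_0·cot(βl) = −jZ_0/tan(βl)

X_in ≈ 69.9 Ω (inductive)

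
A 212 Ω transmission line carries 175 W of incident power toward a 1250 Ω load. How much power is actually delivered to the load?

Γ = (1250 − 212)/(1250 + 212) = 0.71
|Γ|² = 0.504
P_refl = |Γ|²·P_inc = 88.2 W, P_del = (1 − |Γ|²)·P_inc = 86.8 W

P_delivered ≈ 86.8 W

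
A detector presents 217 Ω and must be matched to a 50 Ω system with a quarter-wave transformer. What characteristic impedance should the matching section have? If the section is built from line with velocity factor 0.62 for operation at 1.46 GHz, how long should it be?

Z_qwt = √(Z_0·R_L) = √(50 × 217) = √10850
λ = 0.62·c/f = 0.127 m, so l = λ/4 = 0.0318 m

Z_qwt ≈ 104 Ω; length ≈ 3.18 cm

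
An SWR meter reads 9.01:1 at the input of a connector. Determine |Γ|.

|Γ| ≈ 0.8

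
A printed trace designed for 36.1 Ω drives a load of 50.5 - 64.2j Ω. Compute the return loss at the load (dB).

Γ = (14.4 − j64.2)/(86.6 − j64.2), |Γ| = 0.61
RL = −20·log₁₀|Γ| = −20·log₁₀(0.61)

RL ≈ 4.29 dB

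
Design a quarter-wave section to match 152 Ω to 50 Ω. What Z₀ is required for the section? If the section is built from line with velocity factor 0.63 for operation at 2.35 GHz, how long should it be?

Z_qwt = √(Z_0·R_L) = √(50 × 152) = √7600
λ = 0.63·c/f = 0.0804 m, so l = λ/4 = 0.0201 m

Z_qwt ≈ 87.2 Ω; length ≈ 2.01 cm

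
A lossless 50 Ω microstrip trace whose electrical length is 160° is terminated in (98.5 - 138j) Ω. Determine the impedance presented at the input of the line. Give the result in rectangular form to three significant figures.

Z_in ≈ 217 + j139 Ω

tan(βl) = tan(160°) = -0.364
Z_in = Z_0·(Z_L + jZ_0·tanβl)/(Z_0 + jZ_L·tanβl)
     = 50·(98.5 − j156)/(-0.228 − j35.9)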